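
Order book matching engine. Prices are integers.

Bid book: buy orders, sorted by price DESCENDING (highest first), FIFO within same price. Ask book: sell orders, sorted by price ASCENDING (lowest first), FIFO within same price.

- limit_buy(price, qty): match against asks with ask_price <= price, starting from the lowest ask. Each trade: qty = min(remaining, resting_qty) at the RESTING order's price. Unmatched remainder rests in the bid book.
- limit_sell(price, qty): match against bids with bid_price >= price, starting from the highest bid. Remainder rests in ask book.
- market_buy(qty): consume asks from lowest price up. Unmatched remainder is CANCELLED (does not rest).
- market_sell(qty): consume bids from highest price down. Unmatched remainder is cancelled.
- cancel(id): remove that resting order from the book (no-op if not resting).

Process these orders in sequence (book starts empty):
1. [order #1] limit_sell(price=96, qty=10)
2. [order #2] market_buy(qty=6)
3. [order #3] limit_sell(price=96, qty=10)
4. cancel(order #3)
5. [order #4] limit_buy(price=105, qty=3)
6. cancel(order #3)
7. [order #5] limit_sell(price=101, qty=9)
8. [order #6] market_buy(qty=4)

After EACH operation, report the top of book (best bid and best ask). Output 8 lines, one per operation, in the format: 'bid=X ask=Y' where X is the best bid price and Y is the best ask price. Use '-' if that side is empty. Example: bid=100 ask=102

After op 1 [order #1] limit_sell(price=96, qty=10): fills=none; bids=[-] asks=[#1:10@96]
After op 2 [order #2] market_buy(qty=6): fills=#2x#1:6@96; bids=[-] asks=[#1:4@96]
After op 3 [order #3] limit_sell(price=96, qty=10): fills=none; bids=[-] asks=[#1:4@96 #3:10@96]
After op 4 cancel(order #3): fills=none; bids=[-] asks=[#1:4@96]
After op 5 [order #4] limit_buy(price=105, qty=3): fills=#4x#1:3@96; bids=[-] asks=[#1:1@96]
After op 6 cancel(order #3): fills=none; bids=[-] asks=[#1:1@96]
After op 7 [order #5] limit_sell(price=101, qty=9): fills=none; bids=[-] asks=[#1:1@96 #5:9@101]
After op 8 [order #6] market_buy(qty=4): fills=#6x#1:1@96 #6x#5:3@101; bids=[-] asks=[#5:6@101]

Answer: bid=- ask=96
bid=- ask=96
bid=- ask=96
bid=- ask=96
bid=- ask=96
bid=- ask=96
bid=- ask=96
bid=- ask=101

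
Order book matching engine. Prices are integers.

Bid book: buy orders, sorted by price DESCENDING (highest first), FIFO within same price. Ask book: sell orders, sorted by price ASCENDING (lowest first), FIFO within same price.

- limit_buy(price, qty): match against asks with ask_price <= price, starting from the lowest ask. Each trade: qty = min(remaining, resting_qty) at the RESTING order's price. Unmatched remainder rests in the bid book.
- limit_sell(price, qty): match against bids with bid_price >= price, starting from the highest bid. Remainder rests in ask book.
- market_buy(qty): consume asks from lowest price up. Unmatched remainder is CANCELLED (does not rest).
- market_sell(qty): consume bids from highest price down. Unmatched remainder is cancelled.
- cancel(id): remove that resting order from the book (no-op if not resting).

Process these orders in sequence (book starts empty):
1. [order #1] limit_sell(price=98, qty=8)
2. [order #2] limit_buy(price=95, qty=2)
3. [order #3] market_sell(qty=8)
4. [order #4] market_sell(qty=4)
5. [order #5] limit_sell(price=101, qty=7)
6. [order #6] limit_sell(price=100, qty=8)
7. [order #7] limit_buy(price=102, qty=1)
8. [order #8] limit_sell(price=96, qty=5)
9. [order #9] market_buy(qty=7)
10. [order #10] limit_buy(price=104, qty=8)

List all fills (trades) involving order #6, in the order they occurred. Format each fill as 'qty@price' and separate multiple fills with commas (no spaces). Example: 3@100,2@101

Answer: 3@100

Derivation:
After op 1 [order #1] limit_sell(price=98, qty=8): fills=none; bids=[-] asks=[#1:8@98]
After op 2 [order #2] limit_buy(price=95, qty=2): fills=none; bids=[#2:2@95] asks=[#1:8@98]
After op 3 [order #3] market_sell(qty=8): fills=#2x#3:2@95; bids=[-] asks=[#1:8@98]
After op 4 [order #4] market_sell(qty=4): fills=none; bids=[-] asks=[#1:8@98]
After op 5 [order #5] limit_sell(price=101, qty=7): fills=none; bids=[-] asks=[#1:8@98 #5:7@101]
After op 6 [order #6] limit_sell(price=100, qty=8): fills=none; bids=[-] asks=[#1:8@98 #6:8@100 #5:7@101]
After op 7 [order #7] limit_buy(price=102, qty=1): fills=#7x#1:1@98; bids=[-] asks=[#1:7@98 #6:8@100 #5:7@101]
After op 8 [order #8] limit_sell(price=96, qty=5): fills=none; bids=[-] asks=[#8:5@96 #1:7@98 #6:8@100 #5:7@101]
After op 9 [order #9] market_buy(qty=7): fills=#9x#8:5@96 #9x#1:2@98; bids=[-] asks=[#1:5@98 #6:8@100 #5:7@101]
After op 10 [order #10] limit_buy(price=104, qty=8): fills=#10x#1:5@98 #10x#6:3@100; bids=[-] asks=[#6:5@100 #5:7@101]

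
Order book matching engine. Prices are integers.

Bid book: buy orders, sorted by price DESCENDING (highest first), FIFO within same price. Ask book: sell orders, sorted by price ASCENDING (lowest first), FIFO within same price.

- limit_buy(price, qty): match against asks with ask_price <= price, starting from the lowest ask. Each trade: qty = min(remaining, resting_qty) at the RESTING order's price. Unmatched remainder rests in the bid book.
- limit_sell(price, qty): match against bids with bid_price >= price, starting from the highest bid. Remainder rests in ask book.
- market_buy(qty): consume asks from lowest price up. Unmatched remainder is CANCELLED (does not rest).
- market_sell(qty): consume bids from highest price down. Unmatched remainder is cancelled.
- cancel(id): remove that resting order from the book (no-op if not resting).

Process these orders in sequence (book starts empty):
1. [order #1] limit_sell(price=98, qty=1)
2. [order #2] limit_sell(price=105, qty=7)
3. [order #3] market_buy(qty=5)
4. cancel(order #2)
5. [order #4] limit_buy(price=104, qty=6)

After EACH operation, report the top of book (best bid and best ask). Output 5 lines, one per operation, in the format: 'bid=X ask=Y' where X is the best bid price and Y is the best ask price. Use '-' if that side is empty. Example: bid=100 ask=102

After op 1 [order #1] limit_sell(price=98, qty=1): fills=none; bids=[-] asks=[#1:1@98]
After op 2 [order #2] limit_sell(price=105, qty=7): fills=none; bids=[-] asks=[#1:1@98 #2:7@105]
After op 3 [order #3] market_buy(qty=5): fills=#3x#1:1@98 #3x#2:4@105; bids=[-] asks=[#2:3@105]
After op 4 cancel(order #2): fills=none; bids=[-] asks=[-]
After op 5 [order #4] limit_buy(price=104, qty=6): fills=none; bids=[#4:6@104] asks=[-]

Answer: bid=- ask=98
bid=- ask=98
bid=- ask=105
bid=- ask=-
bid=104 ask=-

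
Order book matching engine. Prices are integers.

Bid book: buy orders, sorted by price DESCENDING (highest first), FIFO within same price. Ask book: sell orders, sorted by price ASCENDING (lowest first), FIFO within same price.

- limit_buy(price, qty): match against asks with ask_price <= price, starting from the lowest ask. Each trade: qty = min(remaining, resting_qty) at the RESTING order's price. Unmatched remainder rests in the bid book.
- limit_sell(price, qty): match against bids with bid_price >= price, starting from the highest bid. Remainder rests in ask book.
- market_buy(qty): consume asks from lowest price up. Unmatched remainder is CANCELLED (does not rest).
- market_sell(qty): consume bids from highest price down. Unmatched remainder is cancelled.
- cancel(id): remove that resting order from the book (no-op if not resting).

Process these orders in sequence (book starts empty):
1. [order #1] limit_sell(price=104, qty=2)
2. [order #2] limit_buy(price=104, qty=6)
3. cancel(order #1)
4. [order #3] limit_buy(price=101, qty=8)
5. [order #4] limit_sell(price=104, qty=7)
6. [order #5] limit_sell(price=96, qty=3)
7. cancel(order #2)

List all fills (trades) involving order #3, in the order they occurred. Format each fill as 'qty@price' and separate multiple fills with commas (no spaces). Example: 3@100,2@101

After op 1 [order #1] limit_sell(price=104, qty=2): fills=none; bids=[-] asks=[#1:2@104]
After op 2 [order #2] limit_buy(price=104, qty=6): fills=#2x#1:2@104; bids=[#2:4@104] asks=[-]
After op 3 cancel(order #1): fills=none; bids=[#2:4@104] asks=[-]
After op 4 [order #3] limit_buy(price=101, qty=8): fills=none; bids=[#2:4@104 #3:8@101] asks=[-]
After op 5 [order #4] limit_sell(price=104, qty=7): fills=#2x#4:4@104; bids=[#3:8@101] asks=[#4:3@104]
After op 6 [order #5] limit_sell(price=96, qty=3): fills=#3x#5:3@101; bids=[#3:5@101] asks=[#4:3@104]
After op 7 cancel(order #2): fills=none; bids=[#3:5@101] asks=[#4:3@104]

Answer: 3@101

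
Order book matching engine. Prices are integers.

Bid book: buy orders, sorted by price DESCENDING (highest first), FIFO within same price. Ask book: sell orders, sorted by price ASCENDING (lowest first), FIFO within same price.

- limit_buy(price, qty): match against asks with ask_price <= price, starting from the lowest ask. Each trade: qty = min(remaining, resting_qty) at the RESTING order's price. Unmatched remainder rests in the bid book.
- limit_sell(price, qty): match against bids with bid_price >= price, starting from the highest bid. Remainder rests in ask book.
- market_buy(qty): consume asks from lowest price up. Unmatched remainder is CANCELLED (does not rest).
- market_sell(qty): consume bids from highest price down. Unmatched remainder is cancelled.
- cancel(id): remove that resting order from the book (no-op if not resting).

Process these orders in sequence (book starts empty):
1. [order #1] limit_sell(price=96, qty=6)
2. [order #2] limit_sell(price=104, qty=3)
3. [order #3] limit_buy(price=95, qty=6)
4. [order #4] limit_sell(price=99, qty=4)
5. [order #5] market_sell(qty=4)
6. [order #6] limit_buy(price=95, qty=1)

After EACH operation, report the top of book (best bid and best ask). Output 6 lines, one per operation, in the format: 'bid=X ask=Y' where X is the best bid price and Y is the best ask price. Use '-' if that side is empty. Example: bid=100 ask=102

After op 1 [order #1] limit_sell(price=96, qty=6): fills=none; bids=[-] asks=[#1:6@96]
After op 2 [order #2] limit_sell(price=104, qty=3): fills=none; bids=[-] asks=[#1:6@96 #2:3@104]
After op 3 [order #3] limit_buy(price=95, qty=6): fills=none; bids=[#3:6@95] asks=[#1:6@96 #2:3@104]
After op 4 [order #4] limit_sell(price=99, qty=4): fills=none; bids=[#3:6@95] asks=[#1:6@96 #4:4@99 #2:3@104]
After op 5 [order #5] market_sell(qty=4): fills=#3x#5:4@95; bids=[#3:2@95] asks=[#1:6@96 #4:4@99 #2:3@104]
After op 6 [order #6] limit_buy(price=95, qty=1): fills=none; bids=[#3:2@95 #6:1@95] asks=[#1:6@96 #4:4@99 #2:3@104]

Answer: bid=- ask=96
bid=- ask=96
bid=95 ask=96
bid=95 ask=96
bid=95 ask=96
bid=95 ask=96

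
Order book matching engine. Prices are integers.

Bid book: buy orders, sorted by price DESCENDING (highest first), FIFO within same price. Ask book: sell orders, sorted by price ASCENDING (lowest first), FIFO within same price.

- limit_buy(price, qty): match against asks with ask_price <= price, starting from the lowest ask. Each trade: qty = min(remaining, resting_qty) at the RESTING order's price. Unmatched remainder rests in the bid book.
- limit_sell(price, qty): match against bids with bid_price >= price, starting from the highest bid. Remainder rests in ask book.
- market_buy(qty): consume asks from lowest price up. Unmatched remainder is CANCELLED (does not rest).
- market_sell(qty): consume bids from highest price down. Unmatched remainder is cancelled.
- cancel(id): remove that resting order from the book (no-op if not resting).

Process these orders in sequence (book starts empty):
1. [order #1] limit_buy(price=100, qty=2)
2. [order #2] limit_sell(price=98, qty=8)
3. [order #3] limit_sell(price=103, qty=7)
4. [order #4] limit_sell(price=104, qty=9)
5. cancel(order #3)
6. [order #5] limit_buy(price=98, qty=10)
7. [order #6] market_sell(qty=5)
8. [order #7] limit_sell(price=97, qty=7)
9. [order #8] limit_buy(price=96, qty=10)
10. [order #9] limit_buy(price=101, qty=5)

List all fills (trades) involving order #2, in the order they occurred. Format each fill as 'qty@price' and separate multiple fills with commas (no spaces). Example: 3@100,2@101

After op 1 [order #1] limit_buy(price=100, qty=2): fills=none; bids=[#1:2@100] asks=[-]
After op 2 [order #2] limit_sell(price=98, qty=8): fills=#1x#2:2@100; bids=[-] asks=[#2:6@98]
After op 3 [order #3] limit_sell(price=103, qty=7): fills=none; bids=[-] asks=[#2:6@98 #3:7@103]
After op 4 [order #4] limit_sell(price=104, qty=9): fills=none; bids=[-] asks=[#2:6@98 #3:7@103 #4:9@104]
After op 5 cancel(order #3): fills=none; bids=[-] asks=[#2:6@98 #4:9@104]
After op 6 [order #5] limit_buy(price=98, qty=10): fills=#5x#2:6@98; bids=[#5:4@98] asks=[#4:9@104]
After op 7 [order #6] market_sell(qty=5): fills=#5x#6:4@98; bids=[-] asks=[#4:9@104]
After op 8 [order #7] limit_sell(price=97, qty=7): fills=none; bids=[-] asks=[#7:7@97 #4:9@104]
After op 9 [order #8] limit_buy(price=96, qty=10): fills=none; bids=[#8:10@96] asks=[#7:7@97 #4:9@104]
After op 10 [order #9] limit_buy(price=101, qty=5): fills=#9x#7:5@97; bids=[#8:10@96] asks=[#7:2@97 #4:9@104]

Answer: 2@100,6@98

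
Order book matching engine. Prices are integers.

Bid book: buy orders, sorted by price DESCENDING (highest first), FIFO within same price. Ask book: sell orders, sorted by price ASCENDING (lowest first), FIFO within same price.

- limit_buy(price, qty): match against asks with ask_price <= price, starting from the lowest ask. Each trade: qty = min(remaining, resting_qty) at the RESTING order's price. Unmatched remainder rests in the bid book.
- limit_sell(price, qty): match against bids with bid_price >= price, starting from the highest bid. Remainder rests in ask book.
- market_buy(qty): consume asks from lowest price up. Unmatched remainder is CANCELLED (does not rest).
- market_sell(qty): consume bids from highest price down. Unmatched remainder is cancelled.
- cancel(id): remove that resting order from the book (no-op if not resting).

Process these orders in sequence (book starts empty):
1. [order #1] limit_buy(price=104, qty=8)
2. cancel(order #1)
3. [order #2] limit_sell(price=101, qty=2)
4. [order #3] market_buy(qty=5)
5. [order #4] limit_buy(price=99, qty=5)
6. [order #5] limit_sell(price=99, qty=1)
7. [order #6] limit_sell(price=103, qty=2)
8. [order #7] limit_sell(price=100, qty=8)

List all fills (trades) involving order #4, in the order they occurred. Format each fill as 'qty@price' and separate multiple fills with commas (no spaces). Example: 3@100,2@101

After op 1 [order #1] limit_buy(price=104, qty=8): fills=none; bids=[#1:8@104] asks=[-]
After op 2 cancel(order #1): fills=none; bids=[-] asks=[-]
After op 3 [order #2] limit_sell(price=101, qty=2): fills=none; bids=[-] asks=[#2:2@101]
After op 4 [order #3] market_buy(qty=5): fills=#3x#2:2@101; bids=[-] asks=[-]
After op 5 [order #4] limit_buy(price=99, qty=5): fills=none; bids=[#4:5@99] asks=[-]
After op 6 [order #5] limit_sell(price=99, qty=1): fills=#4x#5:1@99; bids=[#4:4@99] asks=[-]
After op 7 [order #6] limit_sell(price=103, qty=2): fills=none; bids=[#4:4@99] asks=[#6:2@103]
After op 8 [order #7] limit_sell(price=100, qty=8): fills=none; bids=[#4:4@99] asks=[#7:8@100 #6:2@103]

Answer: 1@99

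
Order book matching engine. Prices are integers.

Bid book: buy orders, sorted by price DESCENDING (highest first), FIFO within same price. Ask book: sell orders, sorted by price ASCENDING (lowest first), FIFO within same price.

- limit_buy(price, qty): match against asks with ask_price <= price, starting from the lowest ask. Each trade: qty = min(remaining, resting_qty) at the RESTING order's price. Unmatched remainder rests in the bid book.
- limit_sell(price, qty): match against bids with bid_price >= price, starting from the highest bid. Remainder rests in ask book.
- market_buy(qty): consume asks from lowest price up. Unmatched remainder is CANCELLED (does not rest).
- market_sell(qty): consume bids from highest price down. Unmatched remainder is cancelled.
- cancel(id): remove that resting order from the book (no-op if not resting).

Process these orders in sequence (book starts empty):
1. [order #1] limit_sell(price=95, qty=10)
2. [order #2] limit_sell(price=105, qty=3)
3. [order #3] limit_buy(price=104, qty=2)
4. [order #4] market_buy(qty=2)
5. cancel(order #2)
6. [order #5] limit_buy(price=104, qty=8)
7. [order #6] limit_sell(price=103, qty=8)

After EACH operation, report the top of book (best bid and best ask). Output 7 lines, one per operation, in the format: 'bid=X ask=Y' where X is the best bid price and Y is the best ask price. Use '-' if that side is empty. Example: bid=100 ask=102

Answer: bid=- ask=95
bid=- ask=95
bid=- ask=95
bid=- ask=95
bid=- ask=95
bid=104 ask=-
bid=- ask=103

Derivation:
After op 1 [order #1] limit_sell(price=95, qty=10): fills=none; bids=[-] asks=[#1:10@95]
After op 2 [order #2] limit_sell(price=105, qty=3): fills=none; bids=[-] asks=[#1:10@95 #2:3@105]
After op 3 [order #3] limit_buy(price=104, qty=2): fills=#3x#1:2@95; bids=[-] asks=[#1:8@95 #2:3@105]
After op 4 [order #4] market_buy(qty=2): fills=#4x#1:2@95; bids=[-] asks=[#1:6@95 #2:3@105]
After op 5 cancel(order #2): fills=none; bids=[-] asks=[#1:6@95]
After op 6 [order #5] limit_buy(price=104, qty=8): fills=#5x#1:6@95; bids=[#5:2@104] asks=[-]
After op 7 [order #6] limit_sell(price=103, qty=8): fills=#5x#6:2@104; bids=[-] asks=[#6:6@103]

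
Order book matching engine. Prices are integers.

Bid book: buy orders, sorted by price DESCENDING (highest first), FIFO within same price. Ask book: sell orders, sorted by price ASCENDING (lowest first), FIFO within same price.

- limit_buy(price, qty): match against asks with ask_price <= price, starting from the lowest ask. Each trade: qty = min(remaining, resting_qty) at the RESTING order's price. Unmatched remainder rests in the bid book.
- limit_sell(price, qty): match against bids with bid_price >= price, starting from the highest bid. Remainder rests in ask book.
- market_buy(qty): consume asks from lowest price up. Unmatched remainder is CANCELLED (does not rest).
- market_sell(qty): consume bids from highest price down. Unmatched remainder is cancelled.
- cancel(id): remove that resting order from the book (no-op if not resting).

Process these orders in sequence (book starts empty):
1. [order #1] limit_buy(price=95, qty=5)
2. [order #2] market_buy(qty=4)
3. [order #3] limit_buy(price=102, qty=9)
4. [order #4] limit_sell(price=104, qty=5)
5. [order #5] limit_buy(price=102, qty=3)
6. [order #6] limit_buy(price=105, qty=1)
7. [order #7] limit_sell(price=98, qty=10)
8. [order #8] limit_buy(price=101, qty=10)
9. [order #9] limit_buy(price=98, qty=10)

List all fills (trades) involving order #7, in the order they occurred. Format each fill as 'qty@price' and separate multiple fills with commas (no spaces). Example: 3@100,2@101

Answer: 9@102,1@102

Derivation:
After op 1 [order #1] limit_buy(price=95, qty=5): fills=none; bids=[#1:5@95] asks=[-]
After op 2 [order #2] market_buy(qty=4): fills=none; bids=[#1:5@95] asks=[-]
After op 3 [order #3] limit_buy(price=102, qty=9): fills=none; bids=[#3:9@102 #1:5@95] asks=[-]
After op 4 [order #4] limit_sell(price=104, qty=5): fills=none; bids=[#3:9@102 #1:5@95] asks=[#4:5@104]
After op 5 [order #5] limit_buy(price=102, qty=3): fills=none; bids=[#3:9@102 #5:3@102 #1:5@95] asks=[#4:5@104]
After op 6 [order #6] limit_buy(price=105, qty=1): fills=#6x#4:1@104; bids=[#3:9@102 #5:3@102 #1:5@95] asks=[#4:4@104]
After op 7 [order #7] limit_sell(price=98, qty=10): fills=#3x#7:9@102 #5x#7:1@102; bids=[#5:2@102 #1:5@95] asks=[#4:4@104]
After op 8 [order #8] limit_buy(price=101, qty=10): fills=none; bids=[#5:2@102 #8:10@101 #1:5@95] asks=[#4:4@104]
After op 9 [order #9] limit_buy(price=98, qty=10): fills=none; bids=[#5:2@102 #8:10@101 #9:10@98 #1:5@95] asks=[#4:4@104]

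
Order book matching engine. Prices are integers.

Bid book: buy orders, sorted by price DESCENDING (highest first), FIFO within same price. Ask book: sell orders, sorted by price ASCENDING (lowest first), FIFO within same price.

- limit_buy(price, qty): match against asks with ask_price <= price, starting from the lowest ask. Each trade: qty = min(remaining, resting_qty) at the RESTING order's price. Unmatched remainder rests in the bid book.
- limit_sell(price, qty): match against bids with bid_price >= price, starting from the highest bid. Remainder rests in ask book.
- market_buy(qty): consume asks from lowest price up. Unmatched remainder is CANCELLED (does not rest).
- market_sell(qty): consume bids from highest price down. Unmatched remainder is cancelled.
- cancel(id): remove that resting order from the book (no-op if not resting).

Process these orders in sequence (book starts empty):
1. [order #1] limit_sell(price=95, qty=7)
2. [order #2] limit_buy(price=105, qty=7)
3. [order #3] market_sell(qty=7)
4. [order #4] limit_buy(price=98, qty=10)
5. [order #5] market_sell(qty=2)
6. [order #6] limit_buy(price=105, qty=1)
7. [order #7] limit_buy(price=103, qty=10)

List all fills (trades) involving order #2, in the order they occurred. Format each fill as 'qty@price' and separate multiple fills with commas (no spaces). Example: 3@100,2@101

Answer: 7@95

Derivation:
After op 1 [order #1] limit_sell(price=95, qty=7): fills=none; bids=[-] asks=[#1:7@95]
After op 2 [order #2] limit_buy(price=105, qty=7): fills=#2x#1:7@95; bids=[-] asks=[-]
After op 3 [order #3] market_sell(qty=7): fills=none; bids=[-] asks=[-]
After op 4 [order #4] limit_buy(price=98, qty=10): fills=none; bids=[#4:10@98] asks=[-]
After op 5 [order #5] market_sell(qty=2): fills=#4x#5:2@98; bids=[#4:8@98] asks=[-]
After op 6 [order #6] limit_buy(price=105, qty=1): fills=none; bids=[#6:1@105 #4:8@98] asks=[-]
After op 7 [order #7] limit_buy(price=103, qty=10): fills=none; bids=[#6:1@105 #7:10@103 #4:8@98] asks=[-]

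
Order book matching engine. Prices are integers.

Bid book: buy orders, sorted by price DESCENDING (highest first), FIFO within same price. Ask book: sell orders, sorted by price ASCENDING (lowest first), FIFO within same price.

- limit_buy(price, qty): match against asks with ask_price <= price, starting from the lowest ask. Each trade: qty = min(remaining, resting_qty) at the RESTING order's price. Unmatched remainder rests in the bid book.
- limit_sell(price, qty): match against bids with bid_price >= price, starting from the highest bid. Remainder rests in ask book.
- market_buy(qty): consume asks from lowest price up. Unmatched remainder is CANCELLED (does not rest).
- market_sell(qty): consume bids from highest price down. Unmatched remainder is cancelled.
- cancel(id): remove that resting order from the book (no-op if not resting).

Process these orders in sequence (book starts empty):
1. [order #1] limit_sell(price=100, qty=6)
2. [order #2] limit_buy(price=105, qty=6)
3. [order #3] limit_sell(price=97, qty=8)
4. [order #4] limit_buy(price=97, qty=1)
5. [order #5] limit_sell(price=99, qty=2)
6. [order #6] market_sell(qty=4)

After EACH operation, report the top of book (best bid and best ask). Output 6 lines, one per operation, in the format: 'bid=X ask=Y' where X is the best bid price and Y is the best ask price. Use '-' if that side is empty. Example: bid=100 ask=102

After op 1 [order #1] limit_sell(price=100, qty=6): fills=none; bids=[-] asks=[#1:6@100]
After op 2 [order #2] limit_buy(price=105, qty=6): fills=#2x#1:6@100; bids=[-] asks=[-]
After op 3 [order #3] limit_sell(price=97, qty=8): fills=none; bids=[-] asks=[#3:8@97]
After op 4 [order #4] limit_buy(price=97, qty=1): fills=#4x#3:1@97; bids=[-] asks=[#3:7@97]
After op 5 [order #5] limit_sell(price=99, qty=2): fills=none; bids=[-] asks=[#3:7@97 #5:2@99]
After op 6 [order #6] market_sell(qty=4): fills=none; bids=[-] asks=[#3:7@97 #5:2@99]

Answer: bid=- ask=100
bid=- ask=-
bid=- ask=97
bid=- ask=97
bid=- ask=97
bid=- ask=97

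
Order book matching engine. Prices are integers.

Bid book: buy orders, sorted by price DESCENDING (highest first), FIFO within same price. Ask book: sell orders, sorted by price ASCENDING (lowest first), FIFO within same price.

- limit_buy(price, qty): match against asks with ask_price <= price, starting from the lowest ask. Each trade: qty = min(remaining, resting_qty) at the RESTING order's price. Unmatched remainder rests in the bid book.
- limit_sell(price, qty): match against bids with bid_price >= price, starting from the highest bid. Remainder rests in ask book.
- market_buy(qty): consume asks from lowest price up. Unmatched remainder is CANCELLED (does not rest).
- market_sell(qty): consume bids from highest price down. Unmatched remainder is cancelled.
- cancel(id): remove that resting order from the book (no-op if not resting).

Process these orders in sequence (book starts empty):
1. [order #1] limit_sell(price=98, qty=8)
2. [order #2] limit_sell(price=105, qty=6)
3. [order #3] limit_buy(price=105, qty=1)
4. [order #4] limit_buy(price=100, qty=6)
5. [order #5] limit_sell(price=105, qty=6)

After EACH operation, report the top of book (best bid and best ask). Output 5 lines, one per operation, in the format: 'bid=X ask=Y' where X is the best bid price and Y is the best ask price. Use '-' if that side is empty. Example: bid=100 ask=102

After op 1 [order #1] limit_sell(price=98, qty=8): fills=none; bids=[-] asks=[#1:8@98]
After op 2 [order #2] limit_sell(price=105, qty=6): fills=none; bids=[-] asks=[#1:8@98 #2:6@105]
After op 3 [order #3] limit_buy(price=105, qty=1): fills=#3x#1:1@98; bids=[-] asks=[#1:7@98 #2:6@105]
After op 4 [order #4] limit_buy(price=100, qty=6): fills=#4x#1:6@98; bids=[-] asks=[#1:1@98 #2:6@105]
After op 5 [order #5] limit_sell(price=105, qty=6): fills=none; bids=[-] asks=[#1:1@98 #2:6@105 #5:6@105]

Answer: bid=- ask=98
bid=- ask=98
bid=- ask=98
bid=- ask=98
bid=- ask=98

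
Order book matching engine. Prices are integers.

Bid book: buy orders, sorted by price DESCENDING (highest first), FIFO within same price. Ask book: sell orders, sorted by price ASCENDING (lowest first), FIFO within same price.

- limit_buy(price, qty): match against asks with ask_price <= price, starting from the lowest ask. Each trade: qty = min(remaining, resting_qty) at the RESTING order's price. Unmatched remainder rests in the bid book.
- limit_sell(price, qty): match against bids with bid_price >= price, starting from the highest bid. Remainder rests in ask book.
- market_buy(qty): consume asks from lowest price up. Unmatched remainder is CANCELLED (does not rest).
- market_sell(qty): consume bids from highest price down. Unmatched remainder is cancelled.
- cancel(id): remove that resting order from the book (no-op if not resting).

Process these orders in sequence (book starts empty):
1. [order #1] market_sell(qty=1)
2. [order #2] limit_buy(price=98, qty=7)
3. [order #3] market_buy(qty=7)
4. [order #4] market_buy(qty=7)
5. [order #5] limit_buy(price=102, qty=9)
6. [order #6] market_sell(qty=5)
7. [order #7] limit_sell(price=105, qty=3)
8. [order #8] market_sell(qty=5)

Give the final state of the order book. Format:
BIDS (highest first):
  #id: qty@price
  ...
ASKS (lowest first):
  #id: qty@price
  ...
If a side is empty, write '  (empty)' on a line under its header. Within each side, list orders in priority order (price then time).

Answer: BIDS (highest first):
  #2: 6@98
ASKS (lowest first):
  #7: 3@105

Derivation:
After op 1 [order #1] market_sell(qty=1): fills=none; bids=[-] asks=[-]
After op 2 [order #2] limit_buy(price=98, qty=7): fills=none; bids=[#2:7@98] asks=[-]
After op 3 [order #3] market_buy(qty=7): fills=none; bids=[#2:7@98] asks=[-]
After op 4 [order #4] market_buy(qty=7): fills=none; bids=[#2:7@98] asks=[-]
After op 5 [order #5] limit_buy(price=102, qty=9): fills=none; bids=[#5:9@102 #2:7@98] asks=[-]
After op 6 [order #6] market_sell(qty=5): fills=#5x#6:5@102; bids=[#5:4@102 #2:7@98] asks=[-]
After op 7 [order #7] limit_sell(price=105, qty=3): fills=none; bids=[#5:4@102 #2:7@98] asks=[#7:3@105]
After op 8 [order #8] market_sell(qty=5): fills=#5x#8:4@102 #2x#8:1@98; bids=[#2:6@98] asks=[#7:3@105]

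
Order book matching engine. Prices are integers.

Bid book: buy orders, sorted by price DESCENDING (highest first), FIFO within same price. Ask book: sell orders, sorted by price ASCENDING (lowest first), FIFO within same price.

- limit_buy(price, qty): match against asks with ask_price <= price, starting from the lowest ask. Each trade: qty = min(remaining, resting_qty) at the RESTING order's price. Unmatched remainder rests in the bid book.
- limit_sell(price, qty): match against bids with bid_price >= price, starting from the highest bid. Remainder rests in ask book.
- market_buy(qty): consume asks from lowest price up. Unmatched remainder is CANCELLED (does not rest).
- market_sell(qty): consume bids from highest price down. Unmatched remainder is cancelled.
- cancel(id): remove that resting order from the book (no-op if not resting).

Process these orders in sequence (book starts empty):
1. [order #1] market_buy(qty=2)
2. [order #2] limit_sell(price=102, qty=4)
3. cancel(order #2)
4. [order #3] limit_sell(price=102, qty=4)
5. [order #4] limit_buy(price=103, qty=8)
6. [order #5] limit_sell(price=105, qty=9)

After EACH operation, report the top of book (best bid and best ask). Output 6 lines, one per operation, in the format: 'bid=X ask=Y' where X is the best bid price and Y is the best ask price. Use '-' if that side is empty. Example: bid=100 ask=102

Answer: bid=- ask=-
bid=- ask=102
bid=- ask=-
bid=- ask=102
bid=103 ask=-
bid=103 ask=105

Derivation:
After op 1 [order #1] market_buy(qty=2): fills=none; bids=[-] asks=[-]
After op 2 [order #2] limit_sell(price=102, qty=4): fills=none; bids=[-] asks=[#2:4@102]
After op 3 cancel(order #2): fills=none; bids=[-] asks=[-]
After op 4 [order #3] limit_sell(price=102, qty=4): fills=none; bids=[-] asks=[#3:4@102]
After op 5 [order #4] limit_buy(price=103, qty=8): fills=#4x#3:4@102; bids=[#4:4@103] asks=[-]
After op 6 [order #5] limit_sell(price=105, qty=9): fills=none; bids=[#4:4@103] asks=[#5:9@105]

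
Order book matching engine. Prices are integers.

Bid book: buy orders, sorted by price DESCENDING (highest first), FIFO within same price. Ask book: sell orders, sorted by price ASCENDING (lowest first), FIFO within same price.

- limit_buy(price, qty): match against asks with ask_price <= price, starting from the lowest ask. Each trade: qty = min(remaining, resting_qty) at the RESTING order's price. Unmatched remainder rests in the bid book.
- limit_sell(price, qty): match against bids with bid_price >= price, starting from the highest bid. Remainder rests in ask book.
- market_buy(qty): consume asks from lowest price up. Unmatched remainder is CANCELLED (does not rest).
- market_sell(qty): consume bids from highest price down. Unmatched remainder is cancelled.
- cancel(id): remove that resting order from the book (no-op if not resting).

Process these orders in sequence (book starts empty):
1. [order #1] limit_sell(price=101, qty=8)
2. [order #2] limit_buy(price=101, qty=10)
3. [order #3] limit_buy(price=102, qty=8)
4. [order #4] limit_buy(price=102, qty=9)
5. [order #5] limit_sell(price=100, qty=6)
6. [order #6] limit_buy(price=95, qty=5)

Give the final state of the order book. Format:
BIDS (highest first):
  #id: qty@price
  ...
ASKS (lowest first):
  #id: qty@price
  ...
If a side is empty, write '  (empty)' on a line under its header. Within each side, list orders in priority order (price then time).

Answer: BIDS (highest first):
  #3: 2@102
  #4: 9@102
  #2: 2@101
  #6: 5@95
ASKS (lowest first):
  (empty)

Derivation:
After op 1 [order #1] limit_sell(price=101, qty=8): fills=none; bids=[-] asks=[#1:8@101]
After op 2 [order #2] limit_buy(price=101, qty=10): fills=#2x#1:8@101; bids=[#2:2@101] asks=[-]
After op 3 [order #3] limit_buy(price=102, qty=8): fills=none; bids=[#3:8@102 #2:2@101] asks=[-]
After op 4 [order #4] limit_buy(price=102, qty=9): fills=none; bids=[#3:8@102 #4:9@102 #2:2@101] asks=[-]
After op 5 [order #5] limit_sell(price=100, qty=6): fills=#3x#5:6@102; bids=[#3:2@102 #4:9@102 #2:2@101] asks=[-]
After op 6 [order #6] limit_buy(price=95, qty=5): fills=none; bids=[#3:2@102 #4:9@102 #2:2@101 #6:5@95] asks=[-]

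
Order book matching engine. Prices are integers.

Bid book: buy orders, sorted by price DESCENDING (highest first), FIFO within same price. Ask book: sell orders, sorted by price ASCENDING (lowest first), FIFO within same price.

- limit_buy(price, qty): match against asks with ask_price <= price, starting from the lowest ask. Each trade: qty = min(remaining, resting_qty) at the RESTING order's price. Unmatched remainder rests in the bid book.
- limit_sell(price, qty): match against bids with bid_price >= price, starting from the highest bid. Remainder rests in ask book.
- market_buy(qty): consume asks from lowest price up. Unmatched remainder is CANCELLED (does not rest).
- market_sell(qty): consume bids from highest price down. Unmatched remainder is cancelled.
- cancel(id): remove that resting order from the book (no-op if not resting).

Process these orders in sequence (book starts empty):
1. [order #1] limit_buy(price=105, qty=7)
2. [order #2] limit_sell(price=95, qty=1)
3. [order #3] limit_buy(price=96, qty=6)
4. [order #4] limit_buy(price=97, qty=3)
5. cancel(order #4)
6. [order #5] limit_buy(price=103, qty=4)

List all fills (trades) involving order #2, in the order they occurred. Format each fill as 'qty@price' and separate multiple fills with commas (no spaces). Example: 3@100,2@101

After op 1 [order #1] limit_buy(price=105, qty=7): fills=none; bids=[#1:7@105] asks=[-]
After op 2 [order #2] limit_sell(price=95, qty=1): fills=#1x#2:1@105; bids=[#1:6@105] asks=[-]
After op 3 [order #3] limit_buy(price=96, qty=6): fills=none; bids=[#1:6@105 #3:6@96] asks=[-]
After op 4 [order #4] limit_buy(price=97, qty=3): fills=none; bids=[#1:6@105 #4:3@97 #3:6@96] asks=[-]
After op 5 cancel(order #4): fills=none; bids=[#1:6@105 #3:6@96] asks=[-]
After op 6 [order #5] limit_buy(price=103, qty=4): fills=none; bids=[#1:6@105 #5:4@103 #3:6@96] asks=[-]

Answer: 1@105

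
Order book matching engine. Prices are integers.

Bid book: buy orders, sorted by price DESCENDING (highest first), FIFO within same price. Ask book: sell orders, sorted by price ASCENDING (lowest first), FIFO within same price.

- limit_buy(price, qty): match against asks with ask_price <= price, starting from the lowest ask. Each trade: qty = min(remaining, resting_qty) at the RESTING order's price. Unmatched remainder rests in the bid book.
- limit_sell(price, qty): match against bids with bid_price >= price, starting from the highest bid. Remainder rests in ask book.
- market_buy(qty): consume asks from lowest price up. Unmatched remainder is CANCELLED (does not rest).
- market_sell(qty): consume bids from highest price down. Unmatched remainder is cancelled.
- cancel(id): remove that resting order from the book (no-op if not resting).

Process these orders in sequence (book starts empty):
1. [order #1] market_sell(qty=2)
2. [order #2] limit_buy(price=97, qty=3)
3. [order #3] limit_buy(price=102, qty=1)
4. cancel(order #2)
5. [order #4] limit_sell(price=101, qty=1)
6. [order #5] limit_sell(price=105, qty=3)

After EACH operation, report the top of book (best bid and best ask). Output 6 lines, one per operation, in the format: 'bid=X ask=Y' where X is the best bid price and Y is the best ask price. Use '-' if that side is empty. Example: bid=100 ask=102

Answer: bid=- ask=-
bid=97 ask=-
bid=102 ask=-
bid=102 ask=-
bid=- ask=-
bid=- ask=105

Derivation:
After op 1 [order #1] market_sell(qty=2): fills=none; bids=[-] asks=[-]
After op 2 [order #2] limit_buy(price=97, qty=3): fills=none; bids=[#2:3@97] asks=[-]
After op 3 [order #3] limit_buy(price=102, qty=1): fills=none; bids=[#3:1@102 #2:3@97] asks=[-]
After op 4 cancel(order #2): fills=none; bids=[#3:1@102] asks=[-]
After op 5 [order #4] limit_sell(price=101, qty=1): fills=#3x#4:1@102; bids=[-] asks=[-]
After op 6 [order #5] limit_sell(price=105, qty=3): fills=none; bids=[-] asks=[#5:3@105]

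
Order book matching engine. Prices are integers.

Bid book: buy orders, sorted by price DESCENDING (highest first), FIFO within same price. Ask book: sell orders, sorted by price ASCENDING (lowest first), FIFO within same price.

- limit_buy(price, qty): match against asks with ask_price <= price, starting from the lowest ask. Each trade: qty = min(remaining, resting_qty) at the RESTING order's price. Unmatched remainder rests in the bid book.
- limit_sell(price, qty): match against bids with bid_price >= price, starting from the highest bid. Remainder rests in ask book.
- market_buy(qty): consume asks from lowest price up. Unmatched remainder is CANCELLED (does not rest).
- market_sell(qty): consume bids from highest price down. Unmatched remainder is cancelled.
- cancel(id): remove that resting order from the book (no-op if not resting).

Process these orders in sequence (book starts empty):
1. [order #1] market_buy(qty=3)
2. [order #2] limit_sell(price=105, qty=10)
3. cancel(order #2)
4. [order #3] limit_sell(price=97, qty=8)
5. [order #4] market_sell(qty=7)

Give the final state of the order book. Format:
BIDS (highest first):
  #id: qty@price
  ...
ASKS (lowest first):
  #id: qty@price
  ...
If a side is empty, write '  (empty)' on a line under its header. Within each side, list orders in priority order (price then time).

After op 1 [order #1] market_buy(qty=3): fills=none; bids=[-] asks=[-]
After op 2 [order #2] limit_sell(price=105, qty=10): fills=none; bids=[-] asks=[#2:10@105]
After op 3 cancel(order #2): fills=none; bids=[-] asks=[-]
After op 4 [order #3] limit_sell(price=97, qty=8): fills=none; bids=[-] asks=[#3:8@97]
After op 5 [order #4] market_sell(qty=7): fills=none; bids=[-] asks=[#3:8@97]

Answer: BIDS (highest first):
  (empty)
ASKS (lowest first):
  #3: 8@97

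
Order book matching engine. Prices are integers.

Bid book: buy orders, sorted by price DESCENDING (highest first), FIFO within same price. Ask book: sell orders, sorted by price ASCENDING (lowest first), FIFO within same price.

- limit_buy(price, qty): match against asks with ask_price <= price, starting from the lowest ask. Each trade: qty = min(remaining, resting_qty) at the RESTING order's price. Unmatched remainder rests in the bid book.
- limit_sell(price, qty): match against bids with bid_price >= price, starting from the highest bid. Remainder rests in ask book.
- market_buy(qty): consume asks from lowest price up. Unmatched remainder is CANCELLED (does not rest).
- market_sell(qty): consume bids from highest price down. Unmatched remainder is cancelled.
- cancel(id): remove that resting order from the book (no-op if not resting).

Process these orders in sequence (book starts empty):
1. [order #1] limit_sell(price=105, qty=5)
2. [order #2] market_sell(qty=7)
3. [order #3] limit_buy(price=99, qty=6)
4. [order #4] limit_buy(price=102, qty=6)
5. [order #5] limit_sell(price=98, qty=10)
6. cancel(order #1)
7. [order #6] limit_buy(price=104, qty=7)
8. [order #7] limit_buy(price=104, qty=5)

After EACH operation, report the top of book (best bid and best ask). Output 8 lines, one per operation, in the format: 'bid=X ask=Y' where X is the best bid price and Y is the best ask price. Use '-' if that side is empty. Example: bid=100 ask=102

Answer: bid=- ask=105
bid=- ask=105
bid=99 ask=105
bid=102 ask=105
bid=99 ask=105
bid=99 ask=-
bid=104 ask=-
bid=104 ask=-

Derivation:
After op 1 [order #1] limit_sell(price=105, qty=5): fills=none; bids=[-] asks=[#1:5@105]
After op 2 [order #2] market_sell(qty=7): fills=none; bids=[-] asks=[#1:5@105]
After op 3 [order #3] limit_buy(price=99, qty=6): fills=none; bids=[#3:6@99] asks=[#1:5@105]
After op 4 [order #4] limit_buy(price=102, qty=6): fills=none; bids=[#4:6@102 #3:6@99] asks=[#1:5@105]
After op 5 [order #5] limit_sell(price=98, qty=10): fills=#4x#5:6@102 #3x#5:4@99; bids=[#3:2@99] asks=[#1:5@105]
After op 6 cancel(order #1): fills=none; bids=[#3:2@99] asks=[-]
After op 7 [order #6] limit_buy(price=104, qty=7): fills=none; bids=[#6:7@104 #3:2@99] asks=[-]
After op 8 [order #7] limit_buy(price=104, qty=5): fills=none; bids=[#6:7@104 #7:5@104 #3:2@99] asks=[-]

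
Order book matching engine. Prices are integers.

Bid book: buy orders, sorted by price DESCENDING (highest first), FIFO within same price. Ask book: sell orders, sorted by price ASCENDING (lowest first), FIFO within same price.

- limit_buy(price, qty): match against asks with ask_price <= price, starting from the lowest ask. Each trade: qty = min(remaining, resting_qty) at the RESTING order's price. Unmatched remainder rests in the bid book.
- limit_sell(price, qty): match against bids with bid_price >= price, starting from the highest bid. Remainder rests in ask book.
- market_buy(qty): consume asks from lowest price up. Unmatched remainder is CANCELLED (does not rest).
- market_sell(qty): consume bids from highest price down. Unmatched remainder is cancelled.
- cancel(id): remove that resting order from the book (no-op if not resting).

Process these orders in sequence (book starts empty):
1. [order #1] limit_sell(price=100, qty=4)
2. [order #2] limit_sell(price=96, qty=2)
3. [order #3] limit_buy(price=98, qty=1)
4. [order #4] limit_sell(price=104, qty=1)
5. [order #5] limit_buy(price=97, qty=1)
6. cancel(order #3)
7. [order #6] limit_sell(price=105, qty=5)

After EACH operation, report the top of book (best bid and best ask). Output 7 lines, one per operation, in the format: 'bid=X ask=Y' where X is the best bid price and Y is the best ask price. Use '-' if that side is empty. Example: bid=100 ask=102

After op 1 [order #1] limit_sell(price=100, qty=4): fills=none; bids=[-] asks=[#1:4@100]
After op 2 [order #2] limit_sell(price=96, qty=2): fills=none; bids=[-] asks=[#2:2@96 #1:4@100]
After op 3 [order #3] limit_buy(price=98, qty=1): fills=#3x#2:1@96; bids=[-] asks=[#2:1@96 #1:4@100]
After op 4 [order #4] limit_sell(price=104, qty=1): fills=none; bids=[-] asks=[#2:1@96 #1:4@100 #4:1@104]
After op 5 [order #5] limit_buy(price=97, qty=1): fills=#5x#2:1@96; bids=[-] asks=[#1:4@100 #4:1@104]
After op 6 cancel(order #3): fills=none; bids=[-] asks=[#1:4@100 #4:1@104]
After op 7 [order #6] limit_sell(price=105, qty=5): fills=none; bids=[-] asks=[#1:4@100 #4:1@104 #6:5@105]

Answer: bid=- ask=100
bid=- ask=96
bid=- ask=96
bid=- ask=96
bid=- ask=100
bid=- ask=100
bid=- ask=100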